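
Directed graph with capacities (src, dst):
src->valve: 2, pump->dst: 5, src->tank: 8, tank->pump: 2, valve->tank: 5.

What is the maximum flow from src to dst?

Augment src->tank->pump->dst: bottleneck 2. Total 2.
No augmenting path remains in the residual graph.

2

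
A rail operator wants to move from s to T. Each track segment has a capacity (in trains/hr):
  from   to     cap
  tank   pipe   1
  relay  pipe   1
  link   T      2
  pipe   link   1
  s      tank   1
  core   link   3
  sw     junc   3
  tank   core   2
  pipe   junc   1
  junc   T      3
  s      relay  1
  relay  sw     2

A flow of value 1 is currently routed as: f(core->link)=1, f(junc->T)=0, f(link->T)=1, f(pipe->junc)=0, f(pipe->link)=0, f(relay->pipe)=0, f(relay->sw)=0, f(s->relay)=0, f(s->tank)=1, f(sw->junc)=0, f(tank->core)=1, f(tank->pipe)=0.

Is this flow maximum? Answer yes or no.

No

Residual path s->relay->pipe->link->T has bottleneck 1 > 0.
Pushing 1 along it raises the flow to 2, so the given flow is not maximum.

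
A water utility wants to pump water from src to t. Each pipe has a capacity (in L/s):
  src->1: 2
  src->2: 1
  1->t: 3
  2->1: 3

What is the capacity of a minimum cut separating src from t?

3

Max flow = 3 (via 2 augmenting paths).
In the residual at optimum, the set reachable from src is {src}.
Cut edges: src->2 (cap 1), src->1 (cap 2). Sum = 3.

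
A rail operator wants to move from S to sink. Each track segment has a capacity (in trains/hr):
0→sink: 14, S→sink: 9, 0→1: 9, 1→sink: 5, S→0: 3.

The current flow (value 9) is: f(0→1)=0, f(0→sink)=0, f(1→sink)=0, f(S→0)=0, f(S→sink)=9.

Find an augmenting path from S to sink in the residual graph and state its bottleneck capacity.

S→0→sink, bottleneck 3

Residual along S→0→sink: S→0: 3, 0→sink: 14.
Bottleneck = min = 3.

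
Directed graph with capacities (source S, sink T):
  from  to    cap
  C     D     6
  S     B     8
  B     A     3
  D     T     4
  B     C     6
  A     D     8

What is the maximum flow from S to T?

4

Augment S->B->A->D->T: bottleneck 3. Total 3.
Augment S->B->C->D->T: bottleneck 1. Total 4.
No augmenting path remains in the residual graph.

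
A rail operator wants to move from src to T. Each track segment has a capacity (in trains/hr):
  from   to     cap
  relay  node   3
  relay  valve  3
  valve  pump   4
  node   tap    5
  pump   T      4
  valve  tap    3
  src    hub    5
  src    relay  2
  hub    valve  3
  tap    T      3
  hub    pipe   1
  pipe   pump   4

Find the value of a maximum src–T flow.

6

Augment src->hub->pipe->pump->T: bottleneck 1. Total 1.
Augment src->hub->valve->pump->T: bottleneck 3. Total 4.
Augment src->relay->valve->tap->T: bottleneck 2. Total 6.
No augmenting path remains in the residual graph.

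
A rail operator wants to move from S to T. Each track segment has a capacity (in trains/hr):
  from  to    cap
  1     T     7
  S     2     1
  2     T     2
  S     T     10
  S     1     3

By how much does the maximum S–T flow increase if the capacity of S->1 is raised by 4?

4

Original max flow = 14.
After raising cap(S->1), augmenting paths through that edge carry 4 more units.
New max flow = 18. Increase = 4.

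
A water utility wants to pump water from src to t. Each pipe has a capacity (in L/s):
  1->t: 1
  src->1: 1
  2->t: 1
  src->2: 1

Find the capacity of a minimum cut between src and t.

Max flow = 2 (via 2 augmenting paths).
In the residual at optimum, the set reachable from src is {src}.
Cut edges: src->1 (cap 1), src->2 (cap 1). Sum = 2.

2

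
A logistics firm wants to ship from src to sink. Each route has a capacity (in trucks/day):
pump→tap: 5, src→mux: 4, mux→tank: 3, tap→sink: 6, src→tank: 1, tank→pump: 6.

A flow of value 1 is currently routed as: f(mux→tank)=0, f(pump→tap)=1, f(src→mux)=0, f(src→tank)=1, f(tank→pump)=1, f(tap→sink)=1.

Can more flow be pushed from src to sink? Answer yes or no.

Residual path src→mux→tank→pump→tap→sink has bottleneck 3 > 0.
Pushing 3 along it raises the flow to 4, so the given flow is not maximum.

Yes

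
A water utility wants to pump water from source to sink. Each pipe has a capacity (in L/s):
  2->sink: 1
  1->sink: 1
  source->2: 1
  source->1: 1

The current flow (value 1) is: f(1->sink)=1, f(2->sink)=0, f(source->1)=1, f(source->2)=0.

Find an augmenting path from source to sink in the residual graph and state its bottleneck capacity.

Residual along source->2->sink: source->2: 1, 2->sink: 1.
Bottleneck = min = 1.

source->2->sink, bottleneck 1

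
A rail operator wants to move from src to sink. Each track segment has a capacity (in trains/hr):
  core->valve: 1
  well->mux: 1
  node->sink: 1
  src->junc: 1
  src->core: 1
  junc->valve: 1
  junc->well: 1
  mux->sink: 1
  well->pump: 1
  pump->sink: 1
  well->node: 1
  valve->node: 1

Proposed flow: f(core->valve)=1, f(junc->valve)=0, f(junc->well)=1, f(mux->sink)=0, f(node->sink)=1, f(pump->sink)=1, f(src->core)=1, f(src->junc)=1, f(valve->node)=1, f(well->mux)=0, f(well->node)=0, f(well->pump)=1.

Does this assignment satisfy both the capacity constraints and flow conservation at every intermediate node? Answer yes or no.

Every edge has 0 ≤ f(e) ≤ cap(e).
At each intermediate node, inflow equals outflow.

Yes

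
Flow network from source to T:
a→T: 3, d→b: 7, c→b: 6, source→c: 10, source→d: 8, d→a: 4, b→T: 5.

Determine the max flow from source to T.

Augment source→c→b→T: bottleneck 5. Total 5.
Augment source→d→a→T: bottleneck 3. Total 8.
No augmenting path remains in the residual graph.

8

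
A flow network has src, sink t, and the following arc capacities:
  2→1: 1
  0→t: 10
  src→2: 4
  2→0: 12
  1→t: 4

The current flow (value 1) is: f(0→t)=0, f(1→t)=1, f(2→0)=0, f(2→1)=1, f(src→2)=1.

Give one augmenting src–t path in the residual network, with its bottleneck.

src→2→0→t, bottleneck 3

Residual along src→2→0→t: src→2: 3, 2→0: 12, 0→t: 10.
Bottleneck = min = 3.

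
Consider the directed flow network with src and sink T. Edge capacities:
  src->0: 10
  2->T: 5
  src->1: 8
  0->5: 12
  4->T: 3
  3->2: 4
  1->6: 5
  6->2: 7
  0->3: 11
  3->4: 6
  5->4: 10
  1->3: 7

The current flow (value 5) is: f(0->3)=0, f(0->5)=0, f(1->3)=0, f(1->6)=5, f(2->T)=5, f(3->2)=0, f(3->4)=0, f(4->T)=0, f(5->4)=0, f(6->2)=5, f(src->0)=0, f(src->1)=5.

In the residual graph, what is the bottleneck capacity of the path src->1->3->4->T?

3

Residual capacities along the path: src->1: 3, 1->3: 7, 3->4: 6, 4->T: 3.
Minimum is 3.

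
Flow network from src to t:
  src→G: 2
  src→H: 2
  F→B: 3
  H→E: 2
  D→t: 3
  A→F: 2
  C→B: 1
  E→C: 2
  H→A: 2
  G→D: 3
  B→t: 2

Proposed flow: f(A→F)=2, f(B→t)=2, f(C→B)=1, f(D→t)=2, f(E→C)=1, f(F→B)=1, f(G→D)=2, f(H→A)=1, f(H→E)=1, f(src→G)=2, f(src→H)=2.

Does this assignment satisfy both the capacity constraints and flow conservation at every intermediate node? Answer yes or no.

No

Conservation fails at A: inflow 1 ≠ outflow 2.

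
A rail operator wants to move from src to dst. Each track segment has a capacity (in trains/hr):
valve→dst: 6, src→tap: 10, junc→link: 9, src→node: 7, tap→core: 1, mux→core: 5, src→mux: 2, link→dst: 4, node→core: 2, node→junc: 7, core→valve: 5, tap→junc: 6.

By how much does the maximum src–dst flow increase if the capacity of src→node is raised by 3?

0

Original max flow = 9.
Edge src→node does not cross the min cut (source side {junc, link, node, src, tap}), so extra capacity there cannot help.
New max flow = 9. Increase = 0.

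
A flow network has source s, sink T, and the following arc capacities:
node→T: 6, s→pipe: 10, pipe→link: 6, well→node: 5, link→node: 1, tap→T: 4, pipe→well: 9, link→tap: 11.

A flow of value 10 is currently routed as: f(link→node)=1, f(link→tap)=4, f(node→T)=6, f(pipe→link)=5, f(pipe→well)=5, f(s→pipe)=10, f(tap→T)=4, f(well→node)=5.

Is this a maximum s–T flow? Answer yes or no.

Yes

Residual reachable from s: {s}; T is not reachable.
Saturated cut: s→pipe with total capacity 10 = current flow value. Flow is maximum.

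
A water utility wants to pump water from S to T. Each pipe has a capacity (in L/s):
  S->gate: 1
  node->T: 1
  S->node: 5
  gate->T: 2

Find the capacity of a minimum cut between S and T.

Max flow = 2 (via 2 augmenting paths).
In the residual at optimum, the set reachable from S is {S, node}.
Cut edges: S->gate (cap 1), node->T (cap 1). Sum = 2.

2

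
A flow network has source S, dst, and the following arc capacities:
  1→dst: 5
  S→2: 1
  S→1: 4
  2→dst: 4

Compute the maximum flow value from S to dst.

5

Augment S→1→dst: bottleneck 4. Total 4.
Augment S→2→dst: bottleneck 1. Total 5.
No augmenting path remains in the residual graph.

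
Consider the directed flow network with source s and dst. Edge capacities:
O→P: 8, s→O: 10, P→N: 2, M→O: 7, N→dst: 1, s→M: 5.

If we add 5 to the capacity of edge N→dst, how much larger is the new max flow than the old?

Original max flow = 1.
After raising cap(N→dst), augmenting paths through that edge carry 1 more unit.
New max flow = 2. Increase = 1.

1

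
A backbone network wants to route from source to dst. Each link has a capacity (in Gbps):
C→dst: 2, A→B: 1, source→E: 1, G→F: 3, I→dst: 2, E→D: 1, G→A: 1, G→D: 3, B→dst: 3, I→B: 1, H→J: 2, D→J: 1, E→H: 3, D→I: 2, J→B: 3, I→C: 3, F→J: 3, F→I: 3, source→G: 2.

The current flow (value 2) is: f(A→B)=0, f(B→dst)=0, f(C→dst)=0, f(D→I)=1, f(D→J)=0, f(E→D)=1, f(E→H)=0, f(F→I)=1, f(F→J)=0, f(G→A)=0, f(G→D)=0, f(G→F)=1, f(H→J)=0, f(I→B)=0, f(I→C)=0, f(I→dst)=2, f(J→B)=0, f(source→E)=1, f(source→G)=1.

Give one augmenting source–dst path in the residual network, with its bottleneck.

Residual along source→G→A→B→dst: source→G: 1, G→A: 1, A→B: 1, B→dst: 3.
Bottleneck = min = 1.

source→G→A→B→dst, bottleneck 1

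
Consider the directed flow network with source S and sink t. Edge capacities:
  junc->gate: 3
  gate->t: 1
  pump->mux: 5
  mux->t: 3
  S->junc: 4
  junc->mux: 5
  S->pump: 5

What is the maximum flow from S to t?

Augment S->junc->gate->t: bottleneck 1. Total 1.
Augment S->junc->mux->t: bottleneck 3. Total 4.
No augmenting path remains in the residual graph.

4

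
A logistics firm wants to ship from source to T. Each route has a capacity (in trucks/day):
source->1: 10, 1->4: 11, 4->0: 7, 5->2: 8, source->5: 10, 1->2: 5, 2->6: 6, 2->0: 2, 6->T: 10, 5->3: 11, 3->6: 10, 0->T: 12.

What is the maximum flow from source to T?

19

Augment source->1->4->0->T: bottleneck 7. Total 7.
Augment source->1->2->0->T: bottleneck 2. Total 9.
Augment source->1->2->6->T: bottleneck 1. Total 10.
Augment source->5->2->6->T: bottleneck 5. Total 15.
Augment source->5->3->6->T: bottleneck 4. Total 19.
No augmenting path remains in the residual graph.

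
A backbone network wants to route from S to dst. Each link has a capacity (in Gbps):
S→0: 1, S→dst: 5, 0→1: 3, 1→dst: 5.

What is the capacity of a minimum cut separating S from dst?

Max flow = 6 (via 2 augmenting paths).
In the residual at optimum, the set reachable from S is {S}.
Cut edges: S→0 (cap 1), S→dst (cap 5). Sum = 6.

6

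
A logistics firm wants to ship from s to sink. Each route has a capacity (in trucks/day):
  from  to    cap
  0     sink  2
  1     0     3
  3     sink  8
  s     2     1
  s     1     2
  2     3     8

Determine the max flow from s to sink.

3

Augment s→1→0→sink: bottleneck 2. Total 2.
Augment s→2→3→sink: bottleneck 1. Total 3.
No augmenting path remains in the residual graph.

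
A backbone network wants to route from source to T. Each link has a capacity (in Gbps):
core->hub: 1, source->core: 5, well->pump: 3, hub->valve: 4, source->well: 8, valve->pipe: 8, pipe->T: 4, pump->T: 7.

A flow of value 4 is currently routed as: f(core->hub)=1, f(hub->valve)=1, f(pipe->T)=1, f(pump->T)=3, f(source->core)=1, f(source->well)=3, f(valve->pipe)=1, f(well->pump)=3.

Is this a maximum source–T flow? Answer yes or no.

Residual reachable from source: {core, source, well}; T is not reachable.
Saturated cut: well->pump, core->hub with total capacity 4 = current flow value. Flow is maximum.

Yes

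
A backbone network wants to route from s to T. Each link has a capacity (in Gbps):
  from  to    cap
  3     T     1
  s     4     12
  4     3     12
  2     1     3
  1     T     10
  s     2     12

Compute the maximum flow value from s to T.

Augment s->4->3->T: bottleneck 1. Total 1.
Augment s->2->1->T: bottleneck 3. Total 4.
No augmenting path remains in the residual graph.

4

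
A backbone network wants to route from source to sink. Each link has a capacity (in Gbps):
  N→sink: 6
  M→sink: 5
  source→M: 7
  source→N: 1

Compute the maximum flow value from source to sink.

Augment source→N→sink: bottleneck 1. Total 1.
Augment source→M→sink: bottleneck 5. Total 6.
No augmenting path remains in the residual graph.

6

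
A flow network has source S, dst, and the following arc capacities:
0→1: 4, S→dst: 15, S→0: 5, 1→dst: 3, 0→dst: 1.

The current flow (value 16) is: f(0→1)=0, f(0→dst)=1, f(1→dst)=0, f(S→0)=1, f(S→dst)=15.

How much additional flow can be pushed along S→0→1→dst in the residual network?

Residual capacities along the path: S→0: 4, 0→1: 4, 1→dst: 3.
Minimum is 3.

3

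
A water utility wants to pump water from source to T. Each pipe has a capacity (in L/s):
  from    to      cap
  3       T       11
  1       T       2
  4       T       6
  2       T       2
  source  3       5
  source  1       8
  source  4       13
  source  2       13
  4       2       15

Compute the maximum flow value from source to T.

Augment source→4→T: bottleneck 6. Total 6.
Augment source→1→T: bottleneck 2. Total 8.
Augment source→2→T: bottleneck 2. Total 10.
Augment source→3→T: bottleneck 5. Total 15.
No augmenting path remains in the residual graph.

15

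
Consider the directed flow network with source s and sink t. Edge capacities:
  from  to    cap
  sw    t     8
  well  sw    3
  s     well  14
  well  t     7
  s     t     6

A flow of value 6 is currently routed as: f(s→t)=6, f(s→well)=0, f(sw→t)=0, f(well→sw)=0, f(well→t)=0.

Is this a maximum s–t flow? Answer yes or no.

No

Residual path s→well→t has bottleneck 7 > 0.
Pushing 7 along it raises the flow to 13, so the given flow is not maximum.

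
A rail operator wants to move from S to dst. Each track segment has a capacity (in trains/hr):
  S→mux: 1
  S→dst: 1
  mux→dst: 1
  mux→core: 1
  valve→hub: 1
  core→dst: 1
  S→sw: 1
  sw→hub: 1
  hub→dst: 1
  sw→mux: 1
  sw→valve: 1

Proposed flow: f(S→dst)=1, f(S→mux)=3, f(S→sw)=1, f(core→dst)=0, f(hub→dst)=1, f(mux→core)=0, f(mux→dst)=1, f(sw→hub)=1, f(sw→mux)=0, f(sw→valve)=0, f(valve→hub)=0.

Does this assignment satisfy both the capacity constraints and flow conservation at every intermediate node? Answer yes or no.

No

Capacity violated on S→mux: flow 3 > capacity 1.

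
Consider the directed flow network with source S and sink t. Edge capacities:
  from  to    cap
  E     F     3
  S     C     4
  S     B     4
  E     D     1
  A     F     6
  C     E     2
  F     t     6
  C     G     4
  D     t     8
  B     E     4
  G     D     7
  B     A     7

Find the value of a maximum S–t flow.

Augment S->C->G->D->t: bottleneck 4. Total 4.
Augment S->B->E->D->t: bottleneck 1. Total 5.
Augment S->B->E->F->t: bottleneck 3. Total 8.
No augmenting path remains in the residual graph.

8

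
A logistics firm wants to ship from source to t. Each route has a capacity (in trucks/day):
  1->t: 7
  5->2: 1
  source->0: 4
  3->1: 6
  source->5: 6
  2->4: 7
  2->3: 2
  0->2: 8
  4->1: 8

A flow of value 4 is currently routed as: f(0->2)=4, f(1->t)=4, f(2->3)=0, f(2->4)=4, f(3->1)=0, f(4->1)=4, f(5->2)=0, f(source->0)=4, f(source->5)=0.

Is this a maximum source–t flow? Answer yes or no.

Residual path source->5->2->4->1->t has bottleneck 1 > 0.
Pushing 1 along it raises the flow to 5, so the given flow is not maximum.

No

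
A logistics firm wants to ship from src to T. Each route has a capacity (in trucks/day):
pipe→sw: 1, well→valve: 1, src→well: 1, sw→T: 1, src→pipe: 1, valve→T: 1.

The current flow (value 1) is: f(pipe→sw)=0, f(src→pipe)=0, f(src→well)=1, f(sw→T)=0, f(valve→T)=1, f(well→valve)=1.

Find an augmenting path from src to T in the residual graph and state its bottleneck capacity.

Residual along src→pipe→sw→T: src→pipe: 1, pipe→sw: 1, sw→T: 1.
Bottleneck = min = 1.

src→pipe→sw→T, bottleneck 1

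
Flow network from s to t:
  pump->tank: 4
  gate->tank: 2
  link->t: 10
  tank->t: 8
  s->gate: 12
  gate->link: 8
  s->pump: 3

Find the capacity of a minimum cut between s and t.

13

Max flow = 13 (via 3 augmenting paths).
In the residual at optimum, the set reachable from s is {gate, s}.
Cut edges: s->pump (cap 3), gate->link (cap 8), gate->tank (cap 2). Sum = 13.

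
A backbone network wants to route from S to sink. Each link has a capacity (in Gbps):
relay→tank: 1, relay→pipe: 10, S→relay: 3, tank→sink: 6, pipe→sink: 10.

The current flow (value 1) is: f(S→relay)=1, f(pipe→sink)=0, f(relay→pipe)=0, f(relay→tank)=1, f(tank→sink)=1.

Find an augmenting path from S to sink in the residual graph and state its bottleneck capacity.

Residual along S→relay→pipe→sink: S→relay: 2, relay→pipe: 10, pipe→sink: 10.
Bottleneck = min = 2.

S→relay→pipe→sink, bottleneck 2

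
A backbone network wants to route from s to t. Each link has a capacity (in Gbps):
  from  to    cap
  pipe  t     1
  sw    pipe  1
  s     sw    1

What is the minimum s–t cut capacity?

Max flow = 1 (via 1 augmenting path).
In the residual at optimum, the set reachable from s is {s}.
Cut edges: s->sw (cap 1). Sum = 1.

1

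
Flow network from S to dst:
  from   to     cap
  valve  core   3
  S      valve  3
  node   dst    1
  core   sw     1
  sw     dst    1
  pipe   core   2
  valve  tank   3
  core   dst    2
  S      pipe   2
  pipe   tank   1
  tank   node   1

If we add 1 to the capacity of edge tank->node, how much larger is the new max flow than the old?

0

Original max flow = 4.
Even with extra capacity on tank->node, another cut of capacity 4 remains binding.
New max flow = 4. Increase = 0.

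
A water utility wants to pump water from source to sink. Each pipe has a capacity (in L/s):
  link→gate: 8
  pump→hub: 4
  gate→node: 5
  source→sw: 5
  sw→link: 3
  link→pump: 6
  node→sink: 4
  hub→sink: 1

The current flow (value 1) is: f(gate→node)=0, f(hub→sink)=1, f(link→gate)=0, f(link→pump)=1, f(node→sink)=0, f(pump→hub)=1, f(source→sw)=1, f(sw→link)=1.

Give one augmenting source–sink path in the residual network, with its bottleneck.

Residual along source→sw→link→gate→node→sink: source→sw: 4, sw→link: 2, link→gate: 8, gate→node: 5, node→sink: 4.
Bottleneck = min = 2.

source→sw→link→gate→node→sink, bottleneck 2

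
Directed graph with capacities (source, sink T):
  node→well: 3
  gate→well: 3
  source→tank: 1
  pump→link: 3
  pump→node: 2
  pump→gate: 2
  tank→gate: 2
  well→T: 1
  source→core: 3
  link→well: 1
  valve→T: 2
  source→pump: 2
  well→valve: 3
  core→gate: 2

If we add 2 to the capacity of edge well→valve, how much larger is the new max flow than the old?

Original max flow = 3.
Edge well→valve does not cross the min cut (source side {core, gate, link, node, pump, source, tank, valve, well}), so extra capacity there cannot help.
New max flow = 3. Increase = 0.

0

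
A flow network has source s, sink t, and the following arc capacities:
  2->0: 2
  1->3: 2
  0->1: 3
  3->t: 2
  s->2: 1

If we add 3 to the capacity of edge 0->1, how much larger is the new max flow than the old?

Original max flow = 1.
Edge 0->1 does not cross the min cut (source side {s}), so extra capacity there cannot help.
New max flow = 1. Increase = 0.

0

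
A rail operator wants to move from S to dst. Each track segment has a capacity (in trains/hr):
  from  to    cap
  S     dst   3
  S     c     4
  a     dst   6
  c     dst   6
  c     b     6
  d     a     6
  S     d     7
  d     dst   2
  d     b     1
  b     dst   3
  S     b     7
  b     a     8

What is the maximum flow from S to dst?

Augment S→dst: bottleneck 3. Total 3.
Augment S→c→dst: bottleneck 4. Total 7.
Augment S→d→dst: bottleneck 2. Total 9.
Augment S→b→dst: bottleneck 3. Total 12.
Augment S→d→a→dst: bottleneck 5. Total 17.
Augment S→b→a→dst: bottleneck 1. Total 18.
No augmenting path remains in the residual graph.

18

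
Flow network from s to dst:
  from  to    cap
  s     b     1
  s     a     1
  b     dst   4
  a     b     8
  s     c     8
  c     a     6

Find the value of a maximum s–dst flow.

Augment s->b->dst: bottleneck 1. Total 1.
Augment s->a->b->dst: bottleneck 1. Total 2.
Augment s->c->a->b->dst: bottleneck 2. Total 4.
No augmenting path remains in the residual graph.

4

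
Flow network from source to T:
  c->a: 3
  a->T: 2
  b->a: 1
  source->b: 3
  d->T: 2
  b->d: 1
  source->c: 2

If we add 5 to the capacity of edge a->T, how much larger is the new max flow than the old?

Original max flow = 3.
After raising cap(a->T), augmenting paths through that edge carry 1 more unit.
New max flow = 4. Increase = 1.

1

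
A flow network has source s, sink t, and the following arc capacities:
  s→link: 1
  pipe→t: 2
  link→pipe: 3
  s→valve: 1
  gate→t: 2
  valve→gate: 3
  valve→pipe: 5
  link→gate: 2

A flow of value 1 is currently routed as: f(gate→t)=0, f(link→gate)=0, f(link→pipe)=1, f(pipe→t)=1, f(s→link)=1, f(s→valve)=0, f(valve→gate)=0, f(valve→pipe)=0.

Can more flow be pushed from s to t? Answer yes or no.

Residual path s→valve→pipe→t has bottleneck 1 > 0.
Pushing 1 along it raises the flow to 2, so the given flow is not maximum.

Yes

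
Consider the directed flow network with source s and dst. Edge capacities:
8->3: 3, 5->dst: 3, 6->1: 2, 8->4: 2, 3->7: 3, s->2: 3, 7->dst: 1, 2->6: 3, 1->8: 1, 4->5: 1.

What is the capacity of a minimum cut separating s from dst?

Max flow = 1 (via 1 augmenting path).
In the residual at optimum, the set reachable from s is {1, 2, 6, s}.
Cut edges: 1->8 (cap 1). Sum = 1.

1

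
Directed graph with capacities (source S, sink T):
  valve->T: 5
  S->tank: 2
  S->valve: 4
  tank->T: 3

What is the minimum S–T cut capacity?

6

Max flow = 6 (via 2 augmenting paths).
In the residual at optimum, the set reachable from S is {S}.
Cut edges: S->tank (cap 2), S->valve (cap 4). Sum = 6.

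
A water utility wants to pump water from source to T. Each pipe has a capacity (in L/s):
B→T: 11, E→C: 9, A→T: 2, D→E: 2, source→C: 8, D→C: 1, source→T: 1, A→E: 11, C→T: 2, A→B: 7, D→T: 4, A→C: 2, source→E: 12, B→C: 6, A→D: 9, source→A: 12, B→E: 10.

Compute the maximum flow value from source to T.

15

Augment source→T: bottleneck 1. Total 1.
Augment source→A→T: bottleneck 2. Total 3.
Augment source→C→T: bottleneck 2. Total 5.
Augment source→A→B→T: bottleneck 7. Total 12.
Augment source→A→D→T: bottleneck 3. Total 15.
No augmenting path remains in the residual graph.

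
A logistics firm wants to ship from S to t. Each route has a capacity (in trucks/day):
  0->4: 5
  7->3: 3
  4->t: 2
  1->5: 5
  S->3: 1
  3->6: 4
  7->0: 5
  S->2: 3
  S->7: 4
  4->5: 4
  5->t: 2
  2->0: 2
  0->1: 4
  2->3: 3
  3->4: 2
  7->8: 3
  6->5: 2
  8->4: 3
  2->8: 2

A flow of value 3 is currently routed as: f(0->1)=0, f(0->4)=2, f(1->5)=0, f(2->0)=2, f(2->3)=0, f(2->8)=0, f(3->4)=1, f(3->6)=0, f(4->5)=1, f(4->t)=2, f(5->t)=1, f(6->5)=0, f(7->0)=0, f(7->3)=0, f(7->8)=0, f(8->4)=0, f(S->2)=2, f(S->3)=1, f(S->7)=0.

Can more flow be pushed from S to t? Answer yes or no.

Residual path S->2->3->6->5->t has bottleneck 1 > 0.
Pushing 1 along it raises the flow to 4, so the given flow is not maximum.

Yes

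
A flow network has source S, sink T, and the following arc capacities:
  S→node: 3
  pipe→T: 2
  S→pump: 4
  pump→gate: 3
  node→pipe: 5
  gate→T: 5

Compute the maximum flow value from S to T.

5

Augment S→node→pipe→T: bottleneck 2. Total 2.
Augment S→pump→gate→T: bottleneck 3. Total 5.
No augmenting path remains in the residual graph.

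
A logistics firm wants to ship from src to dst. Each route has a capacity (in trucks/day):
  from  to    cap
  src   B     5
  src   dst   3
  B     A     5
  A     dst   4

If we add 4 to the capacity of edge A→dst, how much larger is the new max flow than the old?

Original max flow = 7.
After raising cap(A→dst), augmenting paths through that edge carry 1 more unit.
New max flow = 8. Increase = 1.

1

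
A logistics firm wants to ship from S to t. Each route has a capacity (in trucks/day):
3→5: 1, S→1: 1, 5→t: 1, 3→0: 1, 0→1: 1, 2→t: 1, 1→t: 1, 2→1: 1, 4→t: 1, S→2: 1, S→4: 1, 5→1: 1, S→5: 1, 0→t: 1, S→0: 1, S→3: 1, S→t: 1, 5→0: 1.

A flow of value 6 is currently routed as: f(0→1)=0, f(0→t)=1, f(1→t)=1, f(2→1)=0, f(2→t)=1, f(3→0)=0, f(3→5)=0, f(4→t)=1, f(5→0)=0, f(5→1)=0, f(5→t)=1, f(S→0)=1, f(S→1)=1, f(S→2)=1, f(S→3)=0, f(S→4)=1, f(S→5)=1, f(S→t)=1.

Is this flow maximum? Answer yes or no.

Residual reachable from S: {0, 1, 3, 5, S}; t is not reachable.
Saturated cut: S→2, S→4, S→t, 5→t, 0→t, 1→t with total capacity 6 = current flow value. Flow is maximum.

Yes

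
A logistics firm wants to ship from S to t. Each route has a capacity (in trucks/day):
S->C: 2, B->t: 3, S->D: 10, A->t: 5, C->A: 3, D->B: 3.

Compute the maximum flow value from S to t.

Augment S->C->A->t: bottleneck 2. Total 2.
Augment S->D->B->t: bottleneck 3. Total 5.
No augmenting path remains in the residual graph.

5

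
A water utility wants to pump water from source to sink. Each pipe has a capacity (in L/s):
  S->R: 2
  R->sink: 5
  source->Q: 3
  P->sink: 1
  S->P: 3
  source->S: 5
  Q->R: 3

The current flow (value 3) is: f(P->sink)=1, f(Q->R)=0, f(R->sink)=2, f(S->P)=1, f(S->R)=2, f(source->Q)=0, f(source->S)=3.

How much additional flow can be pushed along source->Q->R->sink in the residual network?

3

Residual capacities along the path: source->Q: 3, Q->R: 3, R->sink: 3.
Minimum is 3.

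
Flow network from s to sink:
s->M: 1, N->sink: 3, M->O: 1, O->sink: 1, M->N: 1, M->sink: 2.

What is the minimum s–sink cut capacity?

Max flow = 1 (via 1 augmenting path).
In the residual at optimum, the set reachable from s is {s}.
Cut edges: s->M (cap 1). Sum = 1.

1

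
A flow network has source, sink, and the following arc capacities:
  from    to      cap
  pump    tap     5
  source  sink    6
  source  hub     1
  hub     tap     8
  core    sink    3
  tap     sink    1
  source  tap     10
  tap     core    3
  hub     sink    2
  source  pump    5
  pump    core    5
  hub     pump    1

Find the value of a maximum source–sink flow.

Augment source→sink: bottleneck 6. Total 6.
Augment source→hub→sink: bottleneck 1. Total 7.
Augment source→tap→sink: bottleneck 1. Total 8.
Augment source→pump→core→sink: bottleneck 3. Total 11.
No augmenting path remains in the residual graph.

11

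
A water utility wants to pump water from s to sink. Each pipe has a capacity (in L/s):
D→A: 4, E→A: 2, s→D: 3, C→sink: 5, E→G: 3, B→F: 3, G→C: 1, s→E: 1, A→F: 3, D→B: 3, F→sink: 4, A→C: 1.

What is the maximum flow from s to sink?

4

Augment s→D→B→F→sink: bottleneck 3. Total 3.
Augment s→E→A→F→sink: bottleneck 1. Total 4.
No augmenting path remains in the residual graph.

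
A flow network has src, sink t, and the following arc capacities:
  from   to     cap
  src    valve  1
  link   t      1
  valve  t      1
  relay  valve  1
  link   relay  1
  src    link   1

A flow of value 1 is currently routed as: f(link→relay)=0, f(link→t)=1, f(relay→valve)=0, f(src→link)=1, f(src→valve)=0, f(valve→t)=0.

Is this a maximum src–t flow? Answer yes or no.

No

Residual path src→valve→t has bottleneck 1 > 0.
Pushing 1 along it raises the flow to 2, so the given flow is not maximum.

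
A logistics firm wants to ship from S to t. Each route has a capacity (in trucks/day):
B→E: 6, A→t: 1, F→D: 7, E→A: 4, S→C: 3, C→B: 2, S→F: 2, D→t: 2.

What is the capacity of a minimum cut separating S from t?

3

Max flow = 3 (via 2 augmenting paths).
In the residual at optimum, the set reachable from S is {A, B, C, E, S}.
Cut edges: S→F (cap 2), A→t (cap 1). Sum = 3.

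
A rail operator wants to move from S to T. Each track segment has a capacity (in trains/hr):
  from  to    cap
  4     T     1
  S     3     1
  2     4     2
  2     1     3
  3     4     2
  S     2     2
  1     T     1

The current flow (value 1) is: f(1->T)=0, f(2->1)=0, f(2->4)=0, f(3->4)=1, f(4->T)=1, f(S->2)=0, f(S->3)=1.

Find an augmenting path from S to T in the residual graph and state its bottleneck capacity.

S->2->1->T, bottleneck 1

Residual along S->2->1->T: S->2: 2, 2->1: 3, 1->T: 1.
Bottleneck = min = 1.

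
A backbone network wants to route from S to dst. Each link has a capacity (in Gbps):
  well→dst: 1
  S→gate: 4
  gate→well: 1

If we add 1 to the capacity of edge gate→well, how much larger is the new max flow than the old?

Original max flow = 1.
Even with extra capacity on gate→well, another cut of capacity 1 remains binding.
New max flow = 1. Increase = 0.

0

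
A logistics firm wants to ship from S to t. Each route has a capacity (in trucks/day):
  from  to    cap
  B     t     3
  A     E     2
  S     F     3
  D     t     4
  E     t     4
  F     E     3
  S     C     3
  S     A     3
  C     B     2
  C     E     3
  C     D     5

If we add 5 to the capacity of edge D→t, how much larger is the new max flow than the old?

0

Original max flow = 7.
Edge D→t does not cross the min cut (source side {A, E, F, S}), so extra capacity there cannot help.
New max flow = 7. Increase = 0.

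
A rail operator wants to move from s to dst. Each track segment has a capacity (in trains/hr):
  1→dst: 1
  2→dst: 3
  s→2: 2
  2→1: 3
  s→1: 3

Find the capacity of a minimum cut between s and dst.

Max flow = 3 (via 2 augmenting paths).
In the residual at optimum, the set reachable from s is {1, s}.
Cut edges: s→2 (cap 2), 1→dst (cap 1). Sum = 3.

3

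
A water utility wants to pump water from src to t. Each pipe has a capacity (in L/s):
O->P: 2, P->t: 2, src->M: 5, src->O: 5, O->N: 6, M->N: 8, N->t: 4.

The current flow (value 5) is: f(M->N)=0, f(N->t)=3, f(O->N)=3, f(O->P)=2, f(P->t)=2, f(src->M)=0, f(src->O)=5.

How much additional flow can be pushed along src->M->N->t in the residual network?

1

Residual capacities along the path: src->M: 5, M->N: 8, N->t: 1.
Minimum is 1.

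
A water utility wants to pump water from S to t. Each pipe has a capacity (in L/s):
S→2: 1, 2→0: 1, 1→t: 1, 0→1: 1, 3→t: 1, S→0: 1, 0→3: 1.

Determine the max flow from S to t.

Augment S→0→1→t: bottleneck 1. Total 1.
Augment S→2→0→3→t: bottleneck 1. Total 2.
No augmenting path remains in the residual graph.

2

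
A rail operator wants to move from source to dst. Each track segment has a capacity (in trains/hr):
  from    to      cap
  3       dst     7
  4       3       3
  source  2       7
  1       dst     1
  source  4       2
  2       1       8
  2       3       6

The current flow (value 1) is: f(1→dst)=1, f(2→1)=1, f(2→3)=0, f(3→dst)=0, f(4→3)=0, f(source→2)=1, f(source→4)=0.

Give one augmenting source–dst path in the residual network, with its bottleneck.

Residual along source→2→3→dst: source→2: 6, 2→3: 6, 3→dst: 7.
Bottleneck = min = 6.

source→2→3→dst, bottleneck 6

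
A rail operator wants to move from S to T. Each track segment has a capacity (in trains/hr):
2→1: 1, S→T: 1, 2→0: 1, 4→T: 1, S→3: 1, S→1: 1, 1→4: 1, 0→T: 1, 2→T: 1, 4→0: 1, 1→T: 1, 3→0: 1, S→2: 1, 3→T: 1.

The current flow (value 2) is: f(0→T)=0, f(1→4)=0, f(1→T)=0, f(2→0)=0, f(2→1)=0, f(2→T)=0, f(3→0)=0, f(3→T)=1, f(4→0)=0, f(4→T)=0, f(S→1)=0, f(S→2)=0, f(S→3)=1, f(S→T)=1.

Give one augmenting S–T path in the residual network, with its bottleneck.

S→2→T, bottleneck 1

Residual along S→2→T: S→2: 1, 2→T: 1.
Bottleneck = min = 1.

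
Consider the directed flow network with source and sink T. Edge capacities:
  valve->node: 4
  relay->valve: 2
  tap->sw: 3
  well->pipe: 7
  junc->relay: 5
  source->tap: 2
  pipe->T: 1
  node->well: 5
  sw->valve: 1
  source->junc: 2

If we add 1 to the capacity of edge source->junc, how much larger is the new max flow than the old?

0

Original max flow = 1.
Edge source->junc does not cross the min cut (source side {junc, node, pipe, relay, source, sw, tap, valve, well}), so extra capacity there cannot help.
New max flow = 1. Increase = 0.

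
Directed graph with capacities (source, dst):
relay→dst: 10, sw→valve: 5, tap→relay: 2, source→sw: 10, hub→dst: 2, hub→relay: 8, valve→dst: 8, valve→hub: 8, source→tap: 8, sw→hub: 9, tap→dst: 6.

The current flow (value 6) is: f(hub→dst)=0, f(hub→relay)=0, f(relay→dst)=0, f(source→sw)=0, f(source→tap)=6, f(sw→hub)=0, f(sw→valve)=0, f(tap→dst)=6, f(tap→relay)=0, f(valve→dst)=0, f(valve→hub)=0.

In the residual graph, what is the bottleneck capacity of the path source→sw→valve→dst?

Residual capacities along the path: source→sw: 10, sw→valve: 5, valve→dst: 8.
Minimum is 5.

5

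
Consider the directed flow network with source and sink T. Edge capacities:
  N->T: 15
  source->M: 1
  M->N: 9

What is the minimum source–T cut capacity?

1

Max flow = 1 (via 1 augmenting path).
In the residual at optimum, the set reachable from source is {source}.
Cut edges: source->M (cap 1). Sum = 1.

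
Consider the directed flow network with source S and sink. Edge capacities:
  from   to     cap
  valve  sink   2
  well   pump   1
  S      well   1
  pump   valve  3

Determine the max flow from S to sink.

1

Augment S->well->pump->valve->sink: bottleneck 1. Total 1.
No augmenting path remains in the residual graph.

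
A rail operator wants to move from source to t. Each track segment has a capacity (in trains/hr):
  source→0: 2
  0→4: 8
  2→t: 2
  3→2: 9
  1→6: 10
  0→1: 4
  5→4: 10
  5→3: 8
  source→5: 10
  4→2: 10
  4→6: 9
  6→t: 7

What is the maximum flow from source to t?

9

Augment source→0→1→6→t: bottleneck 2. Total 2.
Augment source→5→4→6→t: bottleneck 5. Total 7.
Augment source→5→4→2→t: bottleneck 2. Total 9.
No augmenting path remains in the residual graph.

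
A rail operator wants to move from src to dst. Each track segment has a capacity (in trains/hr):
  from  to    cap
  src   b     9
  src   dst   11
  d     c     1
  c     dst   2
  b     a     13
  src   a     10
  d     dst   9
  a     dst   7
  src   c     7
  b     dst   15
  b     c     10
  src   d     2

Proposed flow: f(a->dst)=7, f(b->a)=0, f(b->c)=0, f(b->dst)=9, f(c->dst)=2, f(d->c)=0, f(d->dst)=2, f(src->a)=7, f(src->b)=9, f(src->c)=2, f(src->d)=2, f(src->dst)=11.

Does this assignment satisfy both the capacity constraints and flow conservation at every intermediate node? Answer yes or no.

Yes

Every edge has 0 ≤ f(e) ≤ cap(e).
At each intermediate node, inflow equals outflow.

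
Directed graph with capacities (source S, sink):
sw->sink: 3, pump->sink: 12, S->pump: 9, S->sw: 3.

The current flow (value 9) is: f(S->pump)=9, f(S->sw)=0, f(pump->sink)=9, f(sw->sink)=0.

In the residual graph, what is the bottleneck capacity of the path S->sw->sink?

3

Residual capacities along the path: S->sw: 3, sw->sink: 3.
Minimum is 3.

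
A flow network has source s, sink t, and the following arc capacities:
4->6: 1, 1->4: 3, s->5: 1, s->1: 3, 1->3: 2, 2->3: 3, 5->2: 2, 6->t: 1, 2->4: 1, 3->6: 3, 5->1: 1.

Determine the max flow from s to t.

Augment s->1->3->6->t: bottleneck 1. Total 1.
No augmenting path remains in the residual graph.

1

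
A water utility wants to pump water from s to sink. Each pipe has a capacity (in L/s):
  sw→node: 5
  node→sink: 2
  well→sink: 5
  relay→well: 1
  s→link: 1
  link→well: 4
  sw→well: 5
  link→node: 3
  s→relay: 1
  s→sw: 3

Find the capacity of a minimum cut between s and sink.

5

Max flow = 5 (via 3 augmenting paths).
In the residual at optimum, the set reachable from s is {s}.
Cut edges: s→sw (cap 3), s→relay (cap 1), s→link (cap 1). Sum = 5.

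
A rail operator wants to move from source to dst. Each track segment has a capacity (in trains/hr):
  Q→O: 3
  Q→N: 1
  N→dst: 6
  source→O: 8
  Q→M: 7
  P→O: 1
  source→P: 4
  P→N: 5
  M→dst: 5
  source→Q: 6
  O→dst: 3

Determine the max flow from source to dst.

13

Augment source→O→dst: bottleneck 3. Total 3.
Augment source→Q→N→dst: bottleneck 1. Total 4.
Augment source→Q→M→dst: bottleneck 5. Total 9.
Augment source→P→N→dst: bottleneck 4. Total 13.
No augmenting path remains in the residual graph.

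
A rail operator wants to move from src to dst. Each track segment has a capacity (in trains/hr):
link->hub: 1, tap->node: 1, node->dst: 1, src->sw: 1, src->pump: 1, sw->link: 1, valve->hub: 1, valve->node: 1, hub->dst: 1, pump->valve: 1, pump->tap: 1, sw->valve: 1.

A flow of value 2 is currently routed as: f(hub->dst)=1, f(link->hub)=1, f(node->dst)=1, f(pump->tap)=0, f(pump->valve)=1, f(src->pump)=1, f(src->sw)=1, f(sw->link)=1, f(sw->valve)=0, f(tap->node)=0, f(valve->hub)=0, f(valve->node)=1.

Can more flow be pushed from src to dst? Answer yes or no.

Residual reachable from src: {src}; dst is not reachable.
Saturated cut: src->sw, src->pump with total capacity 2 = current flow value. Flow is maximum.

No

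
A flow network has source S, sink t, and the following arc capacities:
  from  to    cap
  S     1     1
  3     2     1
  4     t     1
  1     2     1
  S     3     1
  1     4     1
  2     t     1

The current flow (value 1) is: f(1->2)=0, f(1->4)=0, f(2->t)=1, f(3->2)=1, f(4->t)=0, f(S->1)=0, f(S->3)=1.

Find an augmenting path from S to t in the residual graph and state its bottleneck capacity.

S->1->4->t, bottleneck 1

Residual along S->1->4->t: S->1: 1, 1->4: 1, 4->t: 1.
Bottleneck = min = 1.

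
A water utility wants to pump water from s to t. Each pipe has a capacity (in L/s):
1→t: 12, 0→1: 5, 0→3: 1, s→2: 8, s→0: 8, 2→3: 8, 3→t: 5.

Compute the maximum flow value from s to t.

10

Augment s→0→1→t: bottleneck 5. Total 5.
Augment s→0→3→t: bottleneck 1. Total 6.
Augment s→2→3→t: bottleneck 4. Total 10.
No augmenting path remains in the residual graph.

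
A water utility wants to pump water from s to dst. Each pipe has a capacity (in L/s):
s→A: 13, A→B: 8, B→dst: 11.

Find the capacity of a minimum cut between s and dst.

Max flow = 8 (via 1 augmenting path).
In the residual at optimum, the set reachable from s is {A, s}.
Cut edges: A→B (cap 8). Sum = 8.

8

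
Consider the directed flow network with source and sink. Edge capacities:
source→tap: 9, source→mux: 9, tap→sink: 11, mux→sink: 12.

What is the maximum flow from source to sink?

Augment source→mux→sink: bottleneck 9. Total 9.
Augment source→tap→sink: bottleneck 9. Total 18.
No augmenting path remains in the residual graph.

18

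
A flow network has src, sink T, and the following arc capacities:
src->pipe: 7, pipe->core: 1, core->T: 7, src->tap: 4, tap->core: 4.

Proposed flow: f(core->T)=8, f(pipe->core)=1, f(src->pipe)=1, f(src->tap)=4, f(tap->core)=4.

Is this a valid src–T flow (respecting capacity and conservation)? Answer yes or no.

Capacity violated on core->T: flow 8 > capacity 7.

No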